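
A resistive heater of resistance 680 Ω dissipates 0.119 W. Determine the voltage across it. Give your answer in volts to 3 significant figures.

9.00 V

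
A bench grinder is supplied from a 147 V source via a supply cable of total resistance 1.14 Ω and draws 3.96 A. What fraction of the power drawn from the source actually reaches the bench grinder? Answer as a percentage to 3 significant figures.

96.9 %

The supply cable carries the full 3.96 A.
P_line = I² R_line = (3.960)² × 1.14 = 17.88 W
P_source = V I = 147 × 3.960 = 582.1 W; P_load = 564.2 W
η = P_load / P_source = 564.2 / 582.1 = 0.9693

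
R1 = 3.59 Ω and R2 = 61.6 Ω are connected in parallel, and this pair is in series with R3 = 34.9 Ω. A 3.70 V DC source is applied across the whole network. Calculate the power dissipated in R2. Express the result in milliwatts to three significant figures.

Collapse the R1‖R2 pair into one equivalent R_p; then R_p and R3 form a series string.
R_p = (3.59×61.6)/(3.59+61.6) = 3.392 Ω
R_total = R_p + 34.9 = 3.392 + 34.9 = 38.29 Ω
I = V / R_total = 3.70 / 38.29 = 0.09663 A
Voltage across the parallel pair: V_p = I × R_p = 0.09663 × 3.392 = 0.3278 V
R2 sits across V_p; its power is V_p²/R.
P_R2 = (0.3278)² / 61.6 = 0.001744 W

1.74 mW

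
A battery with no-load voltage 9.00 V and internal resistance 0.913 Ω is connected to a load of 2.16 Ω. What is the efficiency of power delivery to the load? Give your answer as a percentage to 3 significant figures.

70.3 %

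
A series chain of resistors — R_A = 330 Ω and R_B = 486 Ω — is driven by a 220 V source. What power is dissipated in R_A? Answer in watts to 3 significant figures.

24.0 W

Series elements share the same current, so find I first, then use P = I²R.
R_total = 330 + 486 = 816.0 Ω
I = V / R_total = 220 / 816.0 = 0.2696 A
P_R_A = I² × R_A = (0.2696)² × 330 = 23.99 W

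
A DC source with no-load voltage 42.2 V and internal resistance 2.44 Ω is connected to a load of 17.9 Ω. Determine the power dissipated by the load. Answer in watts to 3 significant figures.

77.1 W

The internal resistance and the load are in series, so the same I flows through both; get I from ε/(r+R), then I²R for the load.
I = ε / (r + R) = 42.2 / (2.44 + 17.9) = 2.075 A
P_load = I² R = (2.075)² × 17.9 = 77.05 W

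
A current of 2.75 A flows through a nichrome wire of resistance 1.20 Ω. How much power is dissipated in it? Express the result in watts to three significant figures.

9.07 W

The current through and the resistance of the element are both given; use P = I²R.
P = (2.750 A)² × 1.20 Ω = 9.075 W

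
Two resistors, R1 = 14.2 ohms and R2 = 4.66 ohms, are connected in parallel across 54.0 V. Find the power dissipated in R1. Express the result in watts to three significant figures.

205 W

R1 sits directly across the source, so P = V²/R with V = 54.0 V.
P_R1 = V² / R1 = (54.0)² / 14.2 Ω = 205.4 W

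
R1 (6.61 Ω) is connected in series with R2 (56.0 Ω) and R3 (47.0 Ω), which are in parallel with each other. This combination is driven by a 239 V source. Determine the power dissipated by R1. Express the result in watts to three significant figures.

365 W

Reduce the parallel pair to R_p first; the network is then a simple series string.
R_p = (56.0×47.0)/(56.0+47.0) = 25.55 Ω
R_total = 6.61 + 25.55 = 32.16 Ω
I = V / R_total = 239 / 32.16 = 7.431 A
R1 is in the main series path, so its power is I²R1.
P_R1 = (7.431)² × 6.61 = 365.0 W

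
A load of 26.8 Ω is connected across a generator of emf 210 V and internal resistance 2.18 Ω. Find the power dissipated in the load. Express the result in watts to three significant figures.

1410 W

The internal resistance and the load are in series, so the same I flows through both; get I from ε/(r+R), then I²R for the load.
I = ε / (r + R) = 210 / (2.18 + 26.8) = 7.246 A
P_load = I² R = (7.246)² × 26.8 = 1407 W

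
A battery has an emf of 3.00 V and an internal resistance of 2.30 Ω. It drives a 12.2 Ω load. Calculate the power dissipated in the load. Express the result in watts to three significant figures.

0.522 W

Load and internal resistance form a series loop — compute the loop current, then the load power via I²R.
I = ε / (r + R) = 3.00 / (2.30 + 12.2) = 0.2069 A
P_load = I² R = (0.2069)² × 12.2 = 0.5222 W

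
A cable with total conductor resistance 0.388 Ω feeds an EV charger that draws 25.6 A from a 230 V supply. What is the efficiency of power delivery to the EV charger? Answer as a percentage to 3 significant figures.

The cable carries the full 25.6 A.
P_line = I² R_line = (25.60)² × 0.388 = 254.3 W
P_source = V I = 230 × 25.60 = 5888 W; P_load = 5634 W
η = P_load / P_source = 5634 / 5888 = 0.9568

95.7 %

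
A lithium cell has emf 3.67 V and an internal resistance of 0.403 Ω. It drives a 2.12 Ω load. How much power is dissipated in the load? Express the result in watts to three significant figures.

With r and R in series, I = ε/(r+R); the load dissipates I²R.
I = ε / (r + R) = 3.67 / (0.403 + 2.12) = 1.455 A
P_load = I² R = (1.455)² × 2.12 = 4.486 W

4.49 W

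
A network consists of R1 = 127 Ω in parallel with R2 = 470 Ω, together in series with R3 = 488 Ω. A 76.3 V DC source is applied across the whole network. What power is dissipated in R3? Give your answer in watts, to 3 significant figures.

8.22 W

First find R_p for the parallel pair, then treat R_p + R3 as a series loop.
R_p = (127×470)/(127+470) = 99.98 Ω
R_total = R_p + 488 = 99.98 + 488 = 588.0 Ω
I = V / R_total = 76.3 / 588.0 = 0.1298 A
All the supply current flows through R3; use P = I²R3.
P_R3 = (0.1298)² × 488 = 8.217 W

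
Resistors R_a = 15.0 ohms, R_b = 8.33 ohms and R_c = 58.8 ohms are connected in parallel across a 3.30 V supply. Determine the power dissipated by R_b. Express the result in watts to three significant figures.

1.31 W

R_b sits directly across the source, so P = V²/R with V = 3.30 V.
P_R_b = V² / R_b = (3.30)² / 8.33 Ω = 1.307 W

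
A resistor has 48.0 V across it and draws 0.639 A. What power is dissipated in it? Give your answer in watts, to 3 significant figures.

30.7 W

With V and I both given, power follows immediately from P = V I.
P = 48.0 V × 0.6390 A = 30.67 W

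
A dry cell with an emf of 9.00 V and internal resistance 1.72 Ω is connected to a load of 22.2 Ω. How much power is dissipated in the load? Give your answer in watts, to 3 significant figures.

3.14 W

With r and R in series, I = ε/(r+R); the load dissipates I²R.
I = ε / (r + R) = 9.00 / (1.72 + 22.2) = 0.3763 A
P_load = I² R = (0.3763)² × 22.2 = 3.143 W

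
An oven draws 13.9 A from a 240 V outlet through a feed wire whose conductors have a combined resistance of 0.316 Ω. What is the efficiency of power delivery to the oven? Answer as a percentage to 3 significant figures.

The feed wire carries the full 13.9 A.
P_line = I² R_line = (13.90)² × 0.316 = 61.05 W
P_source = V I = 240 × 13.90 = 3336 W; P_load = 3275 W
η = P_load / P_source = 3275 / 3336 = 0.9817

98.2 %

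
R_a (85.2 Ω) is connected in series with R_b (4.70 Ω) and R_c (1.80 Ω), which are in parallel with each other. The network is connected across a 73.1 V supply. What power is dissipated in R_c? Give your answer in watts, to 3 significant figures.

0.672 W

Replace R_b and R_c with their parallel equivalent so the circuit becomes R_a in series with R_p.
R_p = (4.70×1.80)/(4.70+1.80) = 1.302 Ω
R_total = 85.2 + 1.302 = 86.50 Ω
I = V / R_total = 73.1 / 86.50 = 0.8451 A
Voltage across the parallel pair: V_p = I × R_p = 0.8451 × 1.302 = 1.100 V
With V_p across R_c, its power is V_p²/R_c.
P_R_c = (1.100)² / 1.80 = 0.6721 W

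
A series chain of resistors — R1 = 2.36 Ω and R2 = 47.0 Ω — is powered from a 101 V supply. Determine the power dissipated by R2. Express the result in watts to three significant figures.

In a series string the same current flows through every resistor — find that current, then P = I²R for the one we want.
R_total = 2.36 + 47.0 = 49.36 Ω
I = V / R_total = 101 / 49.36 = 2.046 A
P_R2 = I² × R2 = (2.046)² × 47.0 = 196.8 W

197 W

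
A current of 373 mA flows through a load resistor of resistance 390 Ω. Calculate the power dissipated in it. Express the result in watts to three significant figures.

54.3 W

Knowing I and R, the power is just I²R — no need to find V first.
P = (0.3730 A)² × 390 Ω = 54.26 W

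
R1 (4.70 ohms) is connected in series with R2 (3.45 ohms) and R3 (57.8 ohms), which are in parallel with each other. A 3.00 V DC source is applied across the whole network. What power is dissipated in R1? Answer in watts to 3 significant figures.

0.668 W

Collapse R2‖R3 to a single equivalent, reducing the network to two series elements.
R_p = (3.45×57.8)/(3.45+57.8) = 3.256 Ω
R_total = 4.70 + 3.256 = 7.956 Ω
I = V / R_total = 3.00 / 7.956 = 0.3771 A
R1 is in the main series path, so its power is I²R1.
P_R1 = (0.3771)² × 4.70 = 0.6683 W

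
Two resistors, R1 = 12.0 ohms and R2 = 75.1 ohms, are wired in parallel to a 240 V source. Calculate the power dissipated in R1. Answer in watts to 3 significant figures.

4800 W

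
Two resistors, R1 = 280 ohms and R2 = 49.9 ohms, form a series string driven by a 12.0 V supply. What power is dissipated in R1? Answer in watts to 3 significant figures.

Since the resistors are in series they all carry the loop current I = V/R_total; the power in any one is I²R.
R_total = 280 + 49.9 = 329.9 Ω
I = V / R_total = 12.0 / 329.9 = 0.03637 A
P_R1 = I² × R1 = (0.03637)² × 280 = 0.3705 W

0.370 W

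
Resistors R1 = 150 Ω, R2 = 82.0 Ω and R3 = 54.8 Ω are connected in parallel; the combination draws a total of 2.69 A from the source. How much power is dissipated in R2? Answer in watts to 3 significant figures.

We need the common branch voltage; get it from I_total × R_eq, then P = V²/R for the branch.
1/R_eq = 1/150 + 1/82.0 + 1/54.8 ⇒ R_eq = 26.95 Ω
V = I_total × R_eq = 2.690 × 26.95 = 72.49 V
P_R2 = V² / R2 = (72.49)² / 82.0 = 64.08 W

64.1 W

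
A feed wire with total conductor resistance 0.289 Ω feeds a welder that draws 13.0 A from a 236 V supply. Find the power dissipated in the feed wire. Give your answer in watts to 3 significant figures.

48.8 W

The feed wire is a series resistance carrying the load current; its dissipation is I²R_line.
The feed wire carries the full 13.0 A.
P_line = I² R_line = (13.00)² × 0.289 = 48.84 W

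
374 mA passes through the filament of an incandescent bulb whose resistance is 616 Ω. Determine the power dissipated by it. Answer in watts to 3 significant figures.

Current and resistance are given, so P = I²R is the direct form.
P = (0.3740 A)² × 616 Ω = 86.16 W

86.2 W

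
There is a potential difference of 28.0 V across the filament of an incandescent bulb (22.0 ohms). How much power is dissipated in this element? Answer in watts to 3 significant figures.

35.6 W

V and R are stated; P = V²/R avoids computing the current.
P = (28.0 V)² / 22.0 Ω = 35.64 W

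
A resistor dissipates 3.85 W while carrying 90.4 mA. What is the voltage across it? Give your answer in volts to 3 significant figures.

42.6 V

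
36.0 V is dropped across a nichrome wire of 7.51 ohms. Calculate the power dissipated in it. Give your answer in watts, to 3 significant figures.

173 W

Voltage and resistance are given, so P = V²/R is the one-step route.
P = (36.0 V)² / 7.51 Ω = 172.6 W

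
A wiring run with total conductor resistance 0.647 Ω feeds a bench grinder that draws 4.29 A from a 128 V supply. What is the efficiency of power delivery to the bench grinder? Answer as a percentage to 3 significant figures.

97.8 %

The wiring run carries the full 4.29 A.
P_line = I² R_line = (4.290)² × 0.647 = 11.91 W
P_source = V I = 128 × 4.290 = 549.1 W; P_load = 537.2 W
η = P_load / P_source = 537.2 / 549.1 = 0.9783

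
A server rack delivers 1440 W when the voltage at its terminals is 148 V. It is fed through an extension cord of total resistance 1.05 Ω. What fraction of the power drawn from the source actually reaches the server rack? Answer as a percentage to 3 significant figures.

93.5 %

I = P / V = 1440 / 148 = 9.730 A through the extension cord.
P_line = I² R_line = (9.730)² × 1.05 = 99.40 W
P_source = P_load + P_line = 1440 + 99.40 = 1539 W
η = P_load / P_source = 1440 / 1539 = 0.9354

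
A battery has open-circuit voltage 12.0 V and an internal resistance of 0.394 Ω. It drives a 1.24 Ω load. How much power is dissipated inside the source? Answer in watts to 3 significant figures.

r is in series with the load, so it carries the full circuit current — the loss in it is I²r.
I = ε / (r + R) = 12.0 / (0.394 + 1.24) = 7.344 A
P_int = I² r = (7.344)² × 0.394 = 21.25 W

21.2 W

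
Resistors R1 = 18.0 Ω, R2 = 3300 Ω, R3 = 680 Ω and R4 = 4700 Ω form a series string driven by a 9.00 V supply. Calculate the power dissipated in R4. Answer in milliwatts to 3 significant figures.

Every series element carries the same I. Get I from the total resistance, then P = I² × R4.
R_total = 18.0 + 3300 + 680 + 4700 = 8698 Ω
I = V / R_total = 9.00 / 8698 = 0.001035 A
P_R4 = I² × R4 = (0.001035)² × 4700 = 0.005032 W

5.03 mW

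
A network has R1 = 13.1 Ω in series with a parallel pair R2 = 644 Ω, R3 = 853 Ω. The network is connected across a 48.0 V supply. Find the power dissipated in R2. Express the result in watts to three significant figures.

3.34 W

Collapse R2‖R3 to a single equivalent, reducing the network to two series elements.
R_p = (644×853)/(644+853) = 367.0 Ω
R_total = 13.1 + 367.0 = 380.1 Ω
I = V / R_total = 48.0 / 380.1 = 0.1263 A
Voltage across the parallel pair: V_p = I × R_p = 0.1263 × 367.0 = 46.35 V
R2 is across V_p, so use P = V²/R for that branch.
P_R2 = (46.35)² / 644 = 3.335 W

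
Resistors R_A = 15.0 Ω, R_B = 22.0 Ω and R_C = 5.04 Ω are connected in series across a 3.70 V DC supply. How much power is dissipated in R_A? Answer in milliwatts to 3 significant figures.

116 mW

Every series element carries the same I. Get I from the total resistance, then P = I² × R_A.
R_total = 15.0 + 22.0 + 5.04 = 42.04 Ω
I = V / R_total = 3.70 / 42.04 = 0.08801 A
P_R_A = I² × R_A = (0.08801)² × 15.0 = 0.1162 W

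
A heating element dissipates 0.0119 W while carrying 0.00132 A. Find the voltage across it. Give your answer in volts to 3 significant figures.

9.02 V

The two known quantities fix the third via V = P / I.
V = 0.0119 / 0.001320 = 9.015 V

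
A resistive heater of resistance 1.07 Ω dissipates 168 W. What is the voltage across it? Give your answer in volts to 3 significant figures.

13.4 V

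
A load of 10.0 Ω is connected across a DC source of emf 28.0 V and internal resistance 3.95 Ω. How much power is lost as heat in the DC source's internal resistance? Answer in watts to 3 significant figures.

15.9 W

The source's internal resistance is just another series element carrying I; its dissipation is I²r.
I = ε / (r + R) = 28.0 / (3.95 + 10.0) = 2.007 A
P_int = I² r = (2.007)² × 3.95 = 15.91 W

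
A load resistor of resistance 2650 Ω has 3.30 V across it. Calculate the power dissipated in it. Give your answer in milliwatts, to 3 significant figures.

V and R are stated; P = V²/R avoids computing the current.
P = (3.30 V)² / 2650 Ω = 0.004109 W

4.11 mW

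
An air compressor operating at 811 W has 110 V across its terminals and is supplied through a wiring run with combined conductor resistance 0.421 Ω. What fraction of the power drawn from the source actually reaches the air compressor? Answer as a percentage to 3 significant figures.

I = P / V = 811 / 110 = 7.373 A through the wiring run.
P_line = I² R_line = (7.373)² × 0.421 = 22.88 W
P_source = P_load + P_line = 811.0 + 22.88 = 833.9 W
η = P_load / P_source = 811.0 / 833.9 = 0.9726

97.3 %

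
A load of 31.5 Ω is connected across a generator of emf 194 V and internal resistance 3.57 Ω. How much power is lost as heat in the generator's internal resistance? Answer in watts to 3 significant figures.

r is in series with the load, so it carries the full circuit current — the loss in it is I²r.
I = ε / (r + R) = 194 / (3.57 + 31.5) = 5.532 A
P_int = I² r = (5.532)² × 3.57 = 109.2 W

109 W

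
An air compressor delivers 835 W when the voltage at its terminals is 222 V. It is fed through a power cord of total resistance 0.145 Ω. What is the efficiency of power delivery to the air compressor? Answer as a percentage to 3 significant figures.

I = P / V = 835 / 222 = 3.761 A through the power cord.
P_line = I² R_line = (3.761)² × 0.145 = 2.051 W
P_source = P_load + P_line = 835.0 + 2.051 = 837.1 W
η = P_load / P_source = 835.0 / 837.1 = 0.9975

99.8 %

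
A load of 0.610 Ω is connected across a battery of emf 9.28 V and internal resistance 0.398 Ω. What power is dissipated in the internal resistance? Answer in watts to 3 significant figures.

Internal loss is I²r, with I set by the total series resistance r+R.
I = ε / (r + R) = 9.28 / (0.398 + 0.610) = 9.206 A
P_int = I² r = (9.206)² × 0.398 = 33.73 W

33.7 W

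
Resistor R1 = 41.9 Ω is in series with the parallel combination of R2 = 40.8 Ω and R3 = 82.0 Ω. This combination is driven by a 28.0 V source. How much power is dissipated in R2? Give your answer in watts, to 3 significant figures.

Collapse R2‖R3 to a single equivalent, reducing the network to two series elements.
R_p = (40.8×82.0)/(40.8+82.0) = 27.24 Ω
R_total = 41.9 + 27.24 = 69.14 Ω
I = V / R_total = 28.0 / 69.14 = 0.4050 A
Voltage across the parallel pair: V_p = I × R_p = 0.4050 × 27.24 = 11.03 V
R2 is across V_p, so use P = V²/R for that branch.
P_R2 = (11.03)² / 40.8 = 2.983 W

2.98 W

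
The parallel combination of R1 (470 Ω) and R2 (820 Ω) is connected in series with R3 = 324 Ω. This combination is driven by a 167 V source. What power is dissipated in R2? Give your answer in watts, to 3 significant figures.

Collapse the R1‖R2 pair into one equivalent R_p; then R_p and R3 form a series string.
R_p = (470×820)/(470+820) = 298.8 Ω
R_total = R_p + 324 = 298.8 + 324 = 622.8 Ω
I = V / R_total = 167 / 622.8 = 0.2682 A
Voltage across the parallel pair: V_p = I × R_p = 0.2682 × 298.8 = 80.12 V
R2 sits across V_p; its power is V_p²/R.
P_R2 = (80.12)² / 820 = 7.827 W

7.83 W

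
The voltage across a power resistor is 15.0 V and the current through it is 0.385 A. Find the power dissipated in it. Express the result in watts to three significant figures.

5.78 W

V and I are known directly — P = V I, no intermediate step needed.
P = 15.0 V × 0.3850 A = 5.775 W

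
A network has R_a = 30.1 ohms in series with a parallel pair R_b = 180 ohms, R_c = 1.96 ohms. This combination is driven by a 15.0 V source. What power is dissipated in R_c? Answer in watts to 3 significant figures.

0.420 W

Collapse R_b‖R_c to a single equivalent, reducing the network to two series elements.
R_p = (180×1.96)/(180+1.96) = 1.939 Ω
R_total = 30.1 + 1.939 = 32.04 Ω
I = V / R_total = 15.0 / 32.04 = 0.4682 A
Voltage across the parallel pair: V_p = I × R_p = 0.4682 × 1.939 = 0.9078 V
R_c sees V_p directly, so P = V_p² / R_c.
P_R_c = (0.9078)² / 1.96 = 0.4204 W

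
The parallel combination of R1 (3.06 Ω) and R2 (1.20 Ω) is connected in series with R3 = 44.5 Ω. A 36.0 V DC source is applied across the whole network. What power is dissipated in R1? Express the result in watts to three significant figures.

0.153 W

Collapse the R1‖R2 pair into one equivalent R_p; then R_p and R3 form a series string.
R_p = (3.06×1.20)/(3.06+1.20) = 0.8620 Ω
R_total = R_p + 44.5 = 0.8620 + 44.5 = 45.36 Ω
I = V / R_total = 36.0 / 45.36 = 0.7936 A
Voltage across the parallel pair: V_p = I × R_p = 0.7936 × 0.8620 = 0.6841 V
R1 sits across V_p; its power is V_p²/R.
P_R1 = (0.6841)² / 3.06 = 0.1529 W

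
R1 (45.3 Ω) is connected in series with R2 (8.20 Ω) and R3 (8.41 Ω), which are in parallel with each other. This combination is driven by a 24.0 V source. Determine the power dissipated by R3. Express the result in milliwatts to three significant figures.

Replace R2 and R3 with their parallel equivalent so the circuit becomes R1 in series with R_p.
R_p = (8.20×8.41)/(8.20+8.41) = 4.152 Ω
R_total = 45.3 + 4.152 = 49.45 Ω
I = V / R_total = 24.0 / 49.45 = 0.4853 A
Voltage across the parallel pair: V_p = I × R_p = 0.4853 × 4.152 = 2.015 V
R3 is across V_p, so use P = V²/R for that branch.
P_R3 = (2.015)² / 8.41 = 0.4828 W

483 mW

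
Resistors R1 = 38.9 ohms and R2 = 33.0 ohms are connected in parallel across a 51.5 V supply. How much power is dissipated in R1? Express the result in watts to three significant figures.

68.2 W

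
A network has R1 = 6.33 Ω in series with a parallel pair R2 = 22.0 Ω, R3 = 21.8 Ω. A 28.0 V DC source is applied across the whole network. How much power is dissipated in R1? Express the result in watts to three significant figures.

16.6 W

Replace R2 and R3 with their parallel equivalent so the circuit becomes R1 in series with R_p.
R_p = (22.0×21.8)/(22.0+21.8) = 10.95 Ω
R_total = 6.33 + 10.95 = 17.28 Ω
I = V / R_total = 28.0 / 17.28 = 1.620 A
The full supply current passes through R1: P = I²R.
P_R1 = (1.620)² × 6.33 = 16.62 W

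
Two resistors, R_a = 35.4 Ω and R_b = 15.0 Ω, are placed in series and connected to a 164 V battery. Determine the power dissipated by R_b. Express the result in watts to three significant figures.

159 W

Every series element carries the same I. Get I from the total resistance, then P = I² × R_b.
R_total = 35.4 + 15.0 = 50.40 Ω
I = V / R_total = 164 / 50.40 = 3.254 A
P_R_b = I² × R_b = (3.254)² × 15.0 = 158.8 W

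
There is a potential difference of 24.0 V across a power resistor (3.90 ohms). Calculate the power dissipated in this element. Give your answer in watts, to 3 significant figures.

Voltage and resistance are given, so P = V²/R is the one-step route.
P = (24.0 V)² / 3.90 Ω = 147.7 W

148 W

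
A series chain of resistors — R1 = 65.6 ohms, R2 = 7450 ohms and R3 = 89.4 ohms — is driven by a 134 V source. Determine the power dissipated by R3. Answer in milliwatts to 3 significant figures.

27.8 mW

The current is common to all series resistors; compute it, then apply P = I²R for the target.
R_total = 65.6 + 7450 + 89.4 = 7605 Ω
I = V / R_total = 134 / 7605 = 0.01762 A
P_R3 = I² × R3 = (0.01762)² × 89.4 = 0.02776 W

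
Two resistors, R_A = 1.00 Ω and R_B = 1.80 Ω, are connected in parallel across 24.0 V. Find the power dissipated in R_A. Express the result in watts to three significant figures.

Each parallel branch sees the full supply voltage, so P = V²/R applies directly to the target branch.
P_R_A = V² / R_A = (24.0)² / 1.00 Ω = 576.0 W

576 W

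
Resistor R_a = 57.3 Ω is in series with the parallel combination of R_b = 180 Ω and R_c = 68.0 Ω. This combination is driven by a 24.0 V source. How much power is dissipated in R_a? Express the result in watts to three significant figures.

First combine the parallel branches into one equivalent R_p, then R_a + R_p is a series pair.
R_p = (180×68.0)/(180+68.0) = 49.35 Ω
R_total = 57.3 + 49.35 = 106.7 Ω
I = V / R_total = 24.0 / 106.7 = 0.2250 A
All the current flows through R_a; use P = I²R.
P_R_a = (0.2250)² × 57.3 = 2.901 W

2.90 W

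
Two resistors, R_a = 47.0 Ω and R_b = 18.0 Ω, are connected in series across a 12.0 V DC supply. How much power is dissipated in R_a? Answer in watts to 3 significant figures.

Series elements share the same current, so find I first, then use P = I²R.
R_total = 47.0 + 18.0 = 65.00 Ω
I = V / R_total = 12.0 / 65.00 = 0.1846 A
P_R_a = I² × R_a = (0.1846)² × 47.0 = 1.602 W

1.60 W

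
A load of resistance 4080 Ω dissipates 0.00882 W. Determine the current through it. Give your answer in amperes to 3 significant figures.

Inverting the appropriate power form: I = √(P / R).
I = √(0.00882 / 4080) = 0.001470 A

0.00147 A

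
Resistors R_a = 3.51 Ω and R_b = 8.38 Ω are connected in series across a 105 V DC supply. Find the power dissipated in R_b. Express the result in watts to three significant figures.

Every series element carries the same I. Get I from the total resistance, then P = I² × R_b.
R_total = 3.51 + 8.38 = 11.89 Ω
I = V / R_total = 105 / 11.89 = 8.831 A
P_R_b = I² × R_b = (8.831)² × 8.38 = 653.5 W

654 W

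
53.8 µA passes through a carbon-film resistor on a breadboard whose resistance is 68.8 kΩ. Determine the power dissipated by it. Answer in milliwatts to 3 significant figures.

0.199 mW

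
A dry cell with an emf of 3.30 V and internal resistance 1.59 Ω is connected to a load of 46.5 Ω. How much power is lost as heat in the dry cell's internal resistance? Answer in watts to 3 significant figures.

0.00749 W

The source's internal resistance is just another series element carrying I; its dissipation is I²r.
I = ε / (r + R) = 3.30 / (1.59 + 46.5) = 0.06862 A
P_int = I² r = (0.06862)² × 1.59 = 0.007487 W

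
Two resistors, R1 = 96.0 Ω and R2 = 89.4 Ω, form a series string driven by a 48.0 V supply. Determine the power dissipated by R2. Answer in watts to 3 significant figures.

5.99 W

Every series element carries the same I. Get I from the total resistance, then P = I² × R2.
R_total = 96.0 + 89.4 = 185.4 Ω
I = V / R_total = 48.0 / 185.4 = 0.2589 A
P_R2 = I² × R2 = (0.2589)² × 89.4 = 5.992 W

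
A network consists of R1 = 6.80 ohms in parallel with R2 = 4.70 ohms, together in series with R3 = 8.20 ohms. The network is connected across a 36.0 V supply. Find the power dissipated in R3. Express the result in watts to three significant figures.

88.2 W

Reduce the parallel combination to a single R_p; the circuit then becomes R_p in series with the remaining resistor.
R_p = (6.80×4.70)/(6.80+4.70) = 2.779 Ω
R_total = R_p + 8.20 = 2.779 + 8.20 = 10.98 Ω
I = V / R_total = 36.0 / 10.98 = 3.279 A
R3 carries the full series current, so P = I²R.
P_R3 = (3.279)² × 8.20 = 88.16 W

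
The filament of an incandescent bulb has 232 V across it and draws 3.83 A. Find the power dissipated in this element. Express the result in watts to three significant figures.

889 W

Since both terminal voltage and current are stated, P = V I gives the power in one step.
P = 232 V × 3.830 A = 888.6 W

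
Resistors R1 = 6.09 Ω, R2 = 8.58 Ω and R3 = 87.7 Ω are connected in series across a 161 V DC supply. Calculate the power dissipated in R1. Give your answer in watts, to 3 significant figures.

The current is common to all series resistors; compute it, then apply P = I²R for the target.
R_total = 6.09 + 8.58 + 87.7 = 102.4 Ω
I = V / R_total = 161 / 102.4 = 1.573 A
P_R1 = I² × R1 = (1.573)² × 6.09 = 15.06 W

15.1 W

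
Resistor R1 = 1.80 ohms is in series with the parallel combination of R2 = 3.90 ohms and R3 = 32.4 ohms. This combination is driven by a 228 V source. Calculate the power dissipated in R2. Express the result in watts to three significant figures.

5790 W

First combine the parallel branches into one equivalent R_p, then R1 + R_p is a series pair.
R_p = (3.90×32.4)/(3.90+32.4) = 3.481 Ω
R_total = 1.80 + 3.481 = 5.281 Ω
I = V / R_total = 228 / 5.281 = 43.17 A
Voltage across the parallel pair: V_p = I × R_p = 43.17 × 3.481 = 150.3 V
R2 sees V_p directly, so P = V_p² / R2.
P_R2 = (150.3)² / 3.90 = 5791 W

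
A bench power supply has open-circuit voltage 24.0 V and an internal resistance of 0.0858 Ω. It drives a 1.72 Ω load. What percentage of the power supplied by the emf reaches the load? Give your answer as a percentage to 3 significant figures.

Both r and R carry the same current, so the power split is just the resistance split: η = R/(R+r).
η = R / (R + r) = 1.72 / (1.72 + 0.0858) = 0.9525

95.2 %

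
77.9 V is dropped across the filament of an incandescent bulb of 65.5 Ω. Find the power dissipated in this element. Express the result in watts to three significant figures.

92.6 W

We know the drop across the element and its resistance — P = V²/R, one step.
P = (77.9 V)² / 65.5 Ω = 92.65 W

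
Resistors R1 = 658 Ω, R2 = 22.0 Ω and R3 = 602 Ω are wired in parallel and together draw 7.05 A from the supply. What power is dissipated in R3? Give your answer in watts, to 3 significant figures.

34.9 W

The branches share the same voltage, but only the total current is given — find V from the equivalent resistance first.
1/R_eq = 1/658 + 1/22.0 + 1/602 ⇒ R_eq = 20.56 Ω
V = I_total × R_eq = 7.050 × 20.56 = 145.0 V
P_R3 = V² / R3 = (145.0)² / 602 = 34.90 W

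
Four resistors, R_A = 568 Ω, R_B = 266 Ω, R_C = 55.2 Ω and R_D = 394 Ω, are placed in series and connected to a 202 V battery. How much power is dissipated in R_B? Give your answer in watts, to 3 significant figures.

6.59 W

Every series element carries the same I. Get I from the total resistance, then P = I² × R_B.
R_total = 568 + 266 + 55.2 + 394 = 1283 Ω
I = V / R_total = 202 / 1283 = 0.1574 A
P_R_B = I² × R_B = (0.1574)² × 266 = 6.592 W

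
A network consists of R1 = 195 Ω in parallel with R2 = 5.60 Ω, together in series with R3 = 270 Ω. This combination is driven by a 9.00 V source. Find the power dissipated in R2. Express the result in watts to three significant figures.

Reduce the parallel combination to a single R_p; the circuit then becomes R_p in series with the remaining resistor.
R_p = (195×5.60)/(195+5.60) = 5.444 Ω
R_total = R_p + 270 = 5.444 + 270 = 275.4 Ω
I = V / R_total = 9.00 / 275.4 = 0.03267 A
Voltage across the parallel pair: V_p = I × R_p = 0.03267 × 5.444 = 0.1779 V
Use P = V²/R for R2 with V = V_p.
P_R2 = (0.1779)² / 5.60 = 0.005650 W

0.00565 W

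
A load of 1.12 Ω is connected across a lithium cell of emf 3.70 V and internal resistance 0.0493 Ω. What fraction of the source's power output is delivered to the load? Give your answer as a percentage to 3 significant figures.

95.8 %

The source delivers εI, of which I²R reaches the load and I²r is lost; since I is common, η = R/(R+r).
η = R / (R + r) = 1.12 / (1.12 + 0.0493) = 0.9578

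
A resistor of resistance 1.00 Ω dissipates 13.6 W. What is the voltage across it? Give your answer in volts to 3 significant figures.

3.69 V

Inverting the appropriate power form: V = √(P R).
V = √(13.6 × 1.00) = 3.688 V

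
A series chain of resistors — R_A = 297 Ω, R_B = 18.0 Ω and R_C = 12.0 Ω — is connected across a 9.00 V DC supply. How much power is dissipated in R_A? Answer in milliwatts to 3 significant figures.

Series elements share the same current, so find I first, then use P = I²R.
R_total = 297 + 18.0 + 12.0 = 327.0 Ω
I = V / R_total = 9.00 / 327.0 = 0.02752 A
P_R_A = I² × R_A = (0.02752)² × 297 = 0.2250 W

225 mW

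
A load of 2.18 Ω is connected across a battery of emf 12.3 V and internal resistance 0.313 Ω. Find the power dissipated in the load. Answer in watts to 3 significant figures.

Find the circuit current first, then P = I²R for the load (series elements share I).
I = ε / (r + R) = 12.3 / (0.313 + 2.18) = 4.934 A
P_load = I² R = (4.934)² × 2.18 = 53.07 W

53.1 W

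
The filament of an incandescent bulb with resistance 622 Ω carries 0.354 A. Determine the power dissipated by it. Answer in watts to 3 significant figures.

The current through and the resistance of the element are both given; use P = I²R.
P = (0.3540 A)² × 622 Ω = 77.95 W

77.9 W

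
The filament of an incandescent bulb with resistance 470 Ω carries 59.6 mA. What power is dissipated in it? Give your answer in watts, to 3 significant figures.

1.67 W

Current and resistance are given, so P = I²R is the direct form.
P = (0.05960 A)² × 470 Ω = 1.670 W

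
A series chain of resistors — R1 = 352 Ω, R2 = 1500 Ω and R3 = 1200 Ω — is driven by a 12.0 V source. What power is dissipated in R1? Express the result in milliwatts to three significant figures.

5.44 mW

The current is common to all series resistors; compute it, then apply P = I²R for the target.
R_total = 352 + 1500 + 1200 = 3052 Ω
I = V / R_total = 12.0 / 3052 = 0.003932 A
P_R1 = I² × R1 = (0.003932)² × 352 = 0.005442 W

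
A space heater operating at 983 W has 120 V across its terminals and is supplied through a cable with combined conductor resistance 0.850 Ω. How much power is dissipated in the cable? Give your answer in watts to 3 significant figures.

Only the current and the line resistance are needed for the I²R loss.
I = P / V = 983 / 120 = 8.192 A through the cable.
P_line = I² R_line = (8.192)² × 0.850 = 57.04 W

57.0 W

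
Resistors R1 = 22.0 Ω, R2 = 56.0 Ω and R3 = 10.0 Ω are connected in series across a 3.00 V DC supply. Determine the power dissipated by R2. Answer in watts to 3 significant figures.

Since the resistors are in series they all carry the loop current I = V/R_total; the power in any one is I²R.
R_total = 22.0 + 56.0 + 10.0 = 88.00 Ω
I = V / R_total = 3.00 / 88.00 = 0.03409 A
P_R2 = I² × R2 = (0.03409)² × 56.0 = 0.06508 W

0.0651 W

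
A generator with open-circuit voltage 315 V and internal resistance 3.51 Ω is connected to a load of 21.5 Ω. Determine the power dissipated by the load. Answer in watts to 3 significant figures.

The internal resistance and the load are in series, so the same I flows through both; get I from ε/(r+R), then I²R for the load.
I = ε / (r + R) = 315 / (3.51 + 21.5) = 12.59 A
P_load = I² R = (12.59)² × 21.5 = 3411 W

3410 W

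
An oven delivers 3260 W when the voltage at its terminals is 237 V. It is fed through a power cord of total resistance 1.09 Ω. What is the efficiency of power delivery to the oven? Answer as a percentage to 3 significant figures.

94.1 %

I = P / V = 3260 / 237 = 13.76 A through the power cord.
P_line = I² R_line = (13.76)² × 1.09 = 206.2 W
P_source = P_load + P_line = 3260 + 206.2 = 3466 W
η = P_load / P_source = 3260 / 3466 = 0.9405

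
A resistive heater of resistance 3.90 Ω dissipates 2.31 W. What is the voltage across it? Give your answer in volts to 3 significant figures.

3.00 V

The two known quantities fix the third via V = √(P R).
V = √(2.31 × 3.90) = 3.001 V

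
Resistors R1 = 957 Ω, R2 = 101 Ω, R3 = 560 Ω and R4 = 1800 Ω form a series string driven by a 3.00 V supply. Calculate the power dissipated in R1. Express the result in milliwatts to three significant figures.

0.737 mW

Since the resistors are in series they all carry the loop current I = V/R_total; the power in any one is I²R.
R_total = 957 + 101 + 560 + 1800 = 3418 Ω
I = V / R_total = 3.00 / 3418 = 0.0008777 A
P_R1 = I² × R1 = (0.0008777)² × 957 = 0.0007372 W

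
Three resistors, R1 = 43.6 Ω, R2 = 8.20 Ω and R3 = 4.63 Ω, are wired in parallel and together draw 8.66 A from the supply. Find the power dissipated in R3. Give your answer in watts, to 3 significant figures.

124 W

The branches share the same voltage, but only the total current is given — find V from the equivalent resistance first.
1/R_eq = 1/43.6 + 1/8.20 + 1/4.63 ⇒ R_eq = 2.771 Ω
V = I_total × R_eq = 8.660 × 2.771 = 24.00 V
P_R3 = V² / R3 = (24.00)² / 4.63 = 124.4 W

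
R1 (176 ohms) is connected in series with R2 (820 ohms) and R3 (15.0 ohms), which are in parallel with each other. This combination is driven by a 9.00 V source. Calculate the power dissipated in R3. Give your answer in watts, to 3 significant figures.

Collapse R2‖R3 to a single equivalent, reducing the network to two series elements.
R_p = (820×15.0)/(820+15.0) = 14.73 Ω
R_total = 176 + 14.73 = 190.7 Ω
I = V / R_total = 9.00 / 190.7 = 0.04719 A
Voltage across the parallel pair: V_p = I × R_p = 0.04719 × 14.73 = 0.6951 V
R3 sees V_p directly, so P = V_p² / R3.
P_R3 = (0.6951)² / 15.0 = 0.03221 W

0.0322 W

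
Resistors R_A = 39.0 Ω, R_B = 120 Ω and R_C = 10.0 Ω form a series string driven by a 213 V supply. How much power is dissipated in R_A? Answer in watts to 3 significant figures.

62.0 W

Series elements share the same current, so find I first, then use P = I²R.
R_total = 39.0 + 120 + 10.0 = 169.0 Ω
I = V / R_total = 213 / 169.0 = 1.260 A
P_R_A = I² × R_A = (1.260)² × 39.0 = 61.95 W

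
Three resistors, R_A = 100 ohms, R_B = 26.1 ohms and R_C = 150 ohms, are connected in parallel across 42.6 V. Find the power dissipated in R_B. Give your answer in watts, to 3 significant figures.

69.5 W

Parallel branches share the same voltage; P = V²/R gives the branch power in one step.
P_R_B = V² / R_B = (42.6)² / 26.1 Ω = 69.53 W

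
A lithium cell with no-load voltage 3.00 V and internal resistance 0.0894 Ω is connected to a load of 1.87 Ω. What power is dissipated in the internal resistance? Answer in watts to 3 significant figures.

0.210 W

The source's internal resistance is just another series element carrying I; its dissipation is I²r.
I = ε / (r + R) = 3.00 / (0.0894 + 1.87) = 1.531 A
P_int = I² r = (1.531)² × 0.0894 = 0.2096 W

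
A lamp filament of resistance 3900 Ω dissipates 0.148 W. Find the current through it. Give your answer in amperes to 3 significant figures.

Rearranging the power relation for the two known quantities gives I = √(P / R).
I = √(0.148 / 3900) = 0.006160 A

0.00616 A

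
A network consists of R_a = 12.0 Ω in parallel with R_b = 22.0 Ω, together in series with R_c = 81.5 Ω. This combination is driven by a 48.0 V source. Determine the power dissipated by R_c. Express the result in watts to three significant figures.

Reduce the parallel combination to a single R_p; the circuit then becomes R_p in series with the remaining resistor.
R_p = (12.0×22.0)/(12.0+22.0) = 7.765 Ω
R_total = R_p + 81.5 = 7.765 + 81.5 = 89.26 Ω
I = V / R_total = 48.0 / 89.26 = 0.5377 A
R_c is the series element, so its power is I²R.
P_R_c = (0.5377)² × 81.5 = 23.57 W

23.6 W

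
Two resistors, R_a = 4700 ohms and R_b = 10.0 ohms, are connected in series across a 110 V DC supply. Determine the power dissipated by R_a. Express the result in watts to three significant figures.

In a series string the same current flows through every resistor — find that current, then P = I²R for the one we want.
R_total = 4700 + 10.0 = 4710 Ω
I = V / R_total = 110 / 4710 = 0.02335 A
P_R_a = I² × R_a = (0.02335)² × 4700 = 2.564 W

2.56 W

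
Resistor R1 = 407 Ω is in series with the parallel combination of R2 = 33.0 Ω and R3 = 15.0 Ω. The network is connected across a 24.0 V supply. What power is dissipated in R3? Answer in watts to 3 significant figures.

0.0234 W

Replace R2 and R3 with their parallel equivalent so the circuit becomes R1 in series with R_p.
R_p = (33.0×15.0)/(33.0+15.0) = 10.31 Ω
R_total = 407 + 10.31 = 417.3 Ω
I = V / R_total = 24.0 / 417.3 = 0.05751 A
Voltage across the parallel pair: V_p = I × R_p = 0.05751 × 10.31 = 0.5931 V
With V_p across R3, its power is V_p²/R3.
P_R3 = (0.5931)² / 15.0 = 0.02345 W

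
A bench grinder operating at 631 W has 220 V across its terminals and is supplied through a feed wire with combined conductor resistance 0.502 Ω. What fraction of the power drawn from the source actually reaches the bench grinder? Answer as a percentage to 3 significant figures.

I = P / V = 631 / 220 = 2.868 A through the feed wire.
P_line = I² R_line = (2.868)² × 0.502 = 4.130 W
P_source = P_load + P_line = 631.0 + 4.130 = 635.1 W
η = P_load / P_source = 631.0 / 635.1 = 0.9935

99.3 %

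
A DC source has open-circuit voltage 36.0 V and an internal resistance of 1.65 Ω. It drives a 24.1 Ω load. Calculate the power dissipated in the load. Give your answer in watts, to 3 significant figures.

47.1 W

Load and internal resistance form a series loop — compute the loop current, then the load power via I²R.
I = ε / (r + R) = 36.0 / (1.65 + 24.1) = 1.398 A
P_load = I² R = (1.398)² × 24.1 = 47.11 W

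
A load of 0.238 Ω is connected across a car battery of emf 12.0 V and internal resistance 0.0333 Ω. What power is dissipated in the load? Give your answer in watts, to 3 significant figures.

466 W

Find the circuit current first, then P = I²R for the load (series elements share I).
I = ε / (r + R) = 12.0 / (0.0333 + 0.238) = 44.23 A
P_load = I² R = (44.23)² × 0.238 = 465.6 W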